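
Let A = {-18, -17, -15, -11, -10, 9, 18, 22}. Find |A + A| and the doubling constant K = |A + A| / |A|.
K = |A + A| / |A| = 34/8 = 17/4

Enumerate A + A = {a + b : a, b ∈ A}. With |A| = 8, there are |A|^2 = 64 ordered sum pairs; collecting distinct values, A + A = {-36, -35, -34, -33, -32, -30, -29, -28, -27, -26, -25, -22, -21, -20, -9, -8, -6, -2, -1, 0, 1, 3, 4, 5, 7, 8, 11, 12, 18, 27, 31, 36, 40, 44}, so |A + A| = 34. Thus K = 34/8 = 17/4. For comparison, the minimum possible |A + A| over all 8-element sets is 2·8 − 1 = 15 (so min K = 15/8), attained only by arithmetic progressions.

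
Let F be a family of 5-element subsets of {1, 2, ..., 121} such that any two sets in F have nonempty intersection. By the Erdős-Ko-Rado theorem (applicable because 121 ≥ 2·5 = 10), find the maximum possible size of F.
max |F| = C(120, 4) = 8214570

The Erdős-Ko-Rado theorem states: for n ≥ 2k, an intersecting family of k-subsets of an n-element set has size at most C(n − 1, k − 1), with equality for 'star' families {A ⊆ [n] : |A| = k, i ∈ A} (fix an element i). For n = 121, k = 5: C(120, 4) = 8214570.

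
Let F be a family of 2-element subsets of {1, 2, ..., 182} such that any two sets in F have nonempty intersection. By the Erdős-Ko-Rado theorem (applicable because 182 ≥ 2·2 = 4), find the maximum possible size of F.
max |F| = C(181, 1) = 181

The Erdős-Ko-Rado theorem states: for n ≥ 2k, an intersecting family of k-subsets of an n-element set has size at most C(n − 1, k − 1), with equality for 'star' families {A ⊆ [n] : |A| = k, i ∈ A} (fix an element i). For n = 182, k = 2: C(181, 1) = 181.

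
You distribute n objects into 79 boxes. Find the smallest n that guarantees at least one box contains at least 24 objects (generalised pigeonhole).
n = (24 − 1)·79 + 1 = 1818

By the generalised pigeonhole principle, to guarantee some box contains ≥ r objects we need more than (r − 1) · k objects total. Threshold: n = (r − 1) · k + 1. With r = 24 and k = 79: n = 23 · 79 + 1 = 1817 + 1 = 1818. For n = 1817 = 23 · 79, we can put exactly 23 objects in every box, avoiding 24 in any single one — so 1818 is tight.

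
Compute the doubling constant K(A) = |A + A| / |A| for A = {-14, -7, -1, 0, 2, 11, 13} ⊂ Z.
K = |A + A| / |A| = 24/7

Enumerate A + A = {a + b : a, b ∈ A}. With |A| = 7, there are |A|^2 = 49 ordered sum pairs; collecting distinct values, A + A = {-28, -21, -15, -14, -12, -8, -7, -5, -3, -2, -1, 0, 1, 2, 4, 6, 10, 11, 12, 13, 15, 22, 24, 26}, so |A + A| = 24. Thus K = 24/7. For comparison, the minimum possible |A + A| over all 7-element sets is 2·7 − 1 = 13 (so min K = 13/7), attained only by arithmetic progressions.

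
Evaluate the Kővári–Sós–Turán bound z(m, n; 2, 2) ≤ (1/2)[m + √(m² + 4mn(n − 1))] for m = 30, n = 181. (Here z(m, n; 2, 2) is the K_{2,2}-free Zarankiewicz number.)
z(30, 181; 2, 2) ≤ (1/2)[30 + √(30² + 4·30·181·180)] = (1/2)[30 + √3910500] = 1003.7492

Kővári–Sós–Turán: let r_1, ..., r_30 be the row sums and z = Σ r_i the total number of 1s. Each pair of columns can share at most one row with both entries 1 (else a 2×2 all-ones block appears), so Σ_i C(r_i, 2) ≤ C(181, 2) = 16290. By convexity Σ_i C(r_i, 2) ≥ 30·C(z/30, 2) = z(z − 30)/(2·30), giving z² − 30z − 30·181·180 ≤ 0 and hence z ≤ (1/2)[30 + √(900 + 4·977400)] = (1/2)[30 + √3910500] ≈ (1/2)(30 + 1977.4984) = 1003.7492.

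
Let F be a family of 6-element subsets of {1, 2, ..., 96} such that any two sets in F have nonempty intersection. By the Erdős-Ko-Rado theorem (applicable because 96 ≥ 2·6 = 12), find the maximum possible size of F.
max |F| = C(95, 5) = 57940519

The Erdős-Ko-Rado theorem states: for n ≥ 2k, an intersecting family of k-subsets of an n-element set has size at most C(n − 1, k − 1), with equality for 'star' families {A ⊆ [n] : |A| = k, i ∈ A} (fix an element i). For n = 96, k = 6: C(95, 5) = 57940519.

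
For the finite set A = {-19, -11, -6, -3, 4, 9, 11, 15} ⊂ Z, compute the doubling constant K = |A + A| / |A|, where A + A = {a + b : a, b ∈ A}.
K = |A + A| / |A| = 33/8

Enumerate A + A = {a + b : a, b ∈ A}. With |A| = 8, there are |A|^2 = 64 ordered sum pairs; collecting distinct values, A + A = {-38, -30, -25, -22, -17, -15, -14, -12, -10, -9, -8, -7, -6, -4, -2, 0, 1, 3, 4, 5, 6, 8, 9, 12, 13, 15, 18, 19, 20, 22, 24, 26, 30}, so |A + A| = 33. Thus K = 33/8. For comparison, the minimum possible |A + A| over all 8-element sets is 2·8 − 1 = 15 (so min K = 15/8), attained only by arithmetic progressions.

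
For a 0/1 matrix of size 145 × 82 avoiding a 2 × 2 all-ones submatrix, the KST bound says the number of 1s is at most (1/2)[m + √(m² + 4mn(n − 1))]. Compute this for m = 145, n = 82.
z(145, 82; 2, 2) ≤ (1/2)[145 + √(145² + 4·145·82·81)] = (1/2)[145 + √3873385] = 1056.5459

Kővári–Sós–Turán: let r_1, ..., r_145 be the row sums and z = Σ r_i the total number of 1s. Each pair of columns can share at most one row with both entries 1 (else a 2×2 all-ones block appears), so Σ_i C(r_i, 2) ≤ C(82, 2) = 3321. By convexity Σ_i C(r_i, 2) ≥ 145·C(z/145, 2) = z(z − 145)/(2·145), giving z² − 145z − 145·82·81 ≤ 0 and hence z ≤ (1/2)[145 + √(21025 + 4·963090)] = (1/2)[145 + √3873385] ≈ (1/2)(145 + 1968.0917) = 1056.5459.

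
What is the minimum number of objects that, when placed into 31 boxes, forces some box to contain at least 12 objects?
n = (12 − 1)·31 + 1 = 342

By the generalised pigeonhole principle, to guarantee some box contains ≥ r objects we need more than (r − 1) · k objects total. Threshold: n = (r − 1) · k + 1. With r = 12 and k = 31: n = 11 · 31 + 1 = 341 + 1 = 342. For n = 341 = 11 · 31, we can put exactly 11 objects in every box, avoiding 12 in any single one — so 342 is tight.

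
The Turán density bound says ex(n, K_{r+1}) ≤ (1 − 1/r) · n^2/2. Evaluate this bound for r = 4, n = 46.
Turán density bound = (3/4) · 46^2/2 = 1587/2 ≈ 793.5

Turán's theorem: ex(n, K_{r+1}) is achieved by the complete r-partite Turán graph T(n, r) with parts as balanced as possible, and is at most (1 − 1/r) · n^2/2. For r = 4, n = 46: the density bound is (3/4) · 2116/2 = 1587/2 ≈ 793.5. The integer-valued extremum is e(T(46, 4)) = 793, which is strictly less than the density bound 1587/2 since 4 ∤ 46 (the parts of T(46, 4) cannot all be equal).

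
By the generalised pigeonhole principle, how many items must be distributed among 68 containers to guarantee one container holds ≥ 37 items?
n = (37 − 1)·68 + 1 = 2449

By the generalised pigeonhole principle, to guarantee some box contains ≥ r objects we need more than (r − 1) · k objects total. Threshold: n = (r − 1) · k + 1. With r = 37 and k = 68: n = 36 · 68 + 1 = 2448 + 1 = 2449. For n = 2448 = 36 · 68, we can put exactly 36 objects in every box, avoiding 37 in any single one — so 2449 is tight.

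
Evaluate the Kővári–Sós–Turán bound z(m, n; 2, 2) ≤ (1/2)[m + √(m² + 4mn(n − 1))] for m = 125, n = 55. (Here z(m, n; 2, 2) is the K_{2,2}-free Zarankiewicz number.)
z(125, 55; 2, 2) ≤ (1/2)[125 + √(125² + 4·125·55·54)] = (1/2)[125 + √1500625] = 675

Kővári–Sós–Turán: let r_1, ..., r_125 be the row sums and z = Σ r_i the total number of 1s. Each pair of columns can share at most one row with both entries 1 (else a 2×2 all-ones block appears), so Σ_i C(r_i, 2) ≤ C(55, 2) = 1485. By convexity Σ_i C(r_i, 2) ≥ 125·C(z/125, 2) = z(z − 125)/(2·125), giving z² − 125z − 125·55·54 ≤ 0 and hence z ≤ (1/2)[125 + √(15625 + 4·371250)] = (1/2)[125 + √1500625] ≈ (1/2)(125 + 1225) = 675.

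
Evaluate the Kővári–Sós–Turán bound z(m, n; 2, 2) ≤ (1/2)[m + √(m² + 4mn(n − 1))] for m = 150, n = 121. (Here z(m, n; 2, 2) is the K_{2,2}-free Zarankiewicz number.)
z(150, 121; 2, 2) ≤ (1/2)[150 + √(150² + 4·150·121·120)] = (1/2)[150 + √8734500] = 1552.7094

Kővári–Sós–Turán: let r_1, ..., r_150 be the row sums and z = Σ r_i the total number of 1s. Each pair of columns can share at most one row with both entries 1 (else a 2×2 all-ones block appears), so Σ_i C(r_i, 2) ≤ C(121, 2) = 7260. By convexity Σ_i C(r_i, 2) ≥ 150·C(z/150, 2) = z(z − 150)/(2·150), giving z² − 150z − 150·121·120 ≤ 0 and hence z ≤ (1/2)[150 + √(22500 + 4·2178000)] = (1/2)[150 + √8734500] ≈ (1/2)(150 + 2955.4188) = 1552.7094.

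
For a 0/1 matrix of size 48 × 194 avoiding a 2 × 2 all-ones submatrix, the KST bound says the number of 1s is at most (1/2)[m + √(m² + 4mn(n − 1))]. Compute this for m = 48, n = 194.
z(48, 194; 2, 2) ≤ (1/2)[48 + √(48² + 4·48·194·193)] = (1/2)[48 + √7191168] = 1364.8177

Kővári–Sós–Turán: let r_1, ..., r_48 be the row sums and z = Σ r_i the total number of 1s. Each pair of columns can share at most one row with both entries 1 (else a 2×2 all-ones block appears), so Σ_i C(r_i, 2) ≤ C(194, 2) = 18721. By convexity Σ_i C(r_i, 2) ≥ 48·C(z/48, 2) = z(z − 48)/(2·48), giving z² − 48z − 48·194·193 ≤ 0 and hence z ≤ (1/2)[48 + √(2304 + 4·1797216)] = (1/2)[48 + √7191168] ≈ (1/2)(48 + 2681.6353) = 1364.8177.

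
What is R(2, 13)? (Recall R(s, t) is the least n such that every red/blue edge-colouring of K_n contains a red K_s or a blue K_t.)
R(2, 13) = 13

R(2, k) = k for all k ≥ 2: in a 2-colouring of K_k, either some edge is red (a red K_2) or all edges are blue (a blue K_k). And K_{12} coloured all-blue has no blue K_13, so R(2, 13) > 12. Hence R(2, 13) = 13.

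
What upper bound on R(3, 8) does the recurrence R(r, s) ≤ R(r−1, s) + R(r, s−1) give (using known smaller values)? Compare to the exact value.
R(3, 8) ≤ R(2, 8) + R(3, 7) = 8 + 23 = 31; exact value R(3, 8) = 28.

The Erdős–Szekeres recurrence R(r, s) ≤ R(r−1, s) + R(r, s−1) applied to (r, s) = (3, 8) gives
  R(3, 8) ≤ R(2, 8) + R(3, 7) = 8 + 23 = 31.
(Recall R(2, k) = k and R is symmetric.) The recurrence is not tight here (it gives 31, but the exact value is R(3, 8) = 28); the tight upper bound requires a sharper argument than the simple recurrence, combined with a lower-bound construction on K_{27}.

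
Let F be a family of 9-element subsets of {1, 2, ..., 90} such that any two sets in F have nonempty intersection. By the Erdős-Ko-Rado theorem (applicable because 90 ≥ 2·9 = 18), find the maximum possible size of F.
max |F| = C(89, 8) = 70625252863

The Erdős-Ko-Rado theorem states: for n ≥ 2k, an intersecting family of k-subsets of an n-element set has size at most C(n − 1, k − 1), with equality for 'star' families {A ⊆ [n] : |A| = k, i ∈ A} (fix an element i). For n = 90, k = 9: C(89, 8) = 70625252863.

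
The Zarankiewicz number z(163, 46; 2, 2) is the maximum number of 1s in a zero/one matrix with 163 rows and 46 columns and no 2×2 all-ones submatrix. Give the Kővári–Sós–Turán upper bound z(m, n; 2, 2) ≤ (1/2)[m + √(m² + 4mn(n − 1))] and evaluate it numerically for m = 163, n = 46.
z(163, 46; 2, 2) ≤ (1/2)[163 + √(163² + 4·163·46·45)] = (1/2)[163 + √1376209] = 668.0597

Kővári–Sós–Turán: let r_1, ..., r_163 be the row sums and z = Σ r_i the total number of 1s. Each pair of columns can share at most one row with both entries 1 (else a 2×2 all-ones block appears), so Σ_i C(r_i, 2) ≤ C(46, 2) = 1035. By convexity Σ_i C(r_i, 2) ≥ 163·C(z/163, 2) = z(z − 163)/(2·163), giving z² − 163z − 163·46·45 ≤ 0 and hence z ≤ (1/2)[163 + √(26569 + 4·337410)] = (1/2)[163 + √1376209] ≈ (1/2)(163 + 1173.1193) = 668.0597.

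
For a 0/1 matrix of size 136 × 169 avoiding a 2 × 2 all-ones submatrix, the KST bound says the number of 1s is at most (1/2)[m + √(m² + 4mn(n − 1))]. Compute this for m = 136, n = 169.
z(136, 169; 2, 2) ≤ (1/2)[136 + √(136² + 4·136·169·168)] = (1/2)[136 + √15463744] = 2034.1984

Kővári–Sós–Turán: let r_1, ..., r_136 be the row sums and z = Σ r_i the total number of 1s. Each pair of columns can share at most one row with both entries 1 (else a 2×2 all-ones block appears), so Σ_i C(r_i, 2) ≤ C(169, 2) = 14196. By convexity Σ_i C(r_i, 2) ≥ 136·C(z/136, 2) = z(z − 136)/(2·136), giving z² − 136z − 136·169·168 ≤ 0 and hence z ≤ (1/2)[136 + √(18496 + 4·3861312)] = (1/2)[136 + √15463744] ≈ (1/2)(136 + 3932.3967) = 2034.1984.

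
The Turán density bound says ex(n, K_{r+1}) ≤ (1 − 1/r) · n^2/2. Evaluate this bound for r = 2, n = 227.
Turán density bound = (1/2) · 227^2/2 = 51529/4 ≈ 12882.25

Turán's theorem: ex(n, K_{r+1}) is achieved by the complete r-partite Turán graph T(n, r) with parts as balanced as possible, and is at most (1 − 1/r) · n^2/2. For r = 2, n = 227: the density bound is (1/2) · 51529/2 = 51529/4 ≈ 12882.25. The integer-valued extremum is e(T(227, 2)) = 12882, which is strictly less than the density bound 51529/4 since 2 ∤ 227 (the parts of T(227, 2) cannot all be equal).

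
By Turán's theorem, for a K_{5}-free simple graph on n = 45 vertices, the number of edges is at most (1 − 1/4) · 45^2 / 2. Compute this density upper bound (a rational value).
Turán density bound = (3/4) · 45^2/2 = 6075/8 ≈ 759.375

Turán's theorem: ex(n, K_{r+1}) is achieved by the complete r-partite Turán graph T(n, r) with parts as balanced as possible, and is at most (1 − 1/r) · n^2/2. For r = 4, n = 45: the density bound is (3/4) · 2025/2 = 6075/8 ≈ 759.375. The integer-valued extremum is e(T(45, 4)) = 759, which is strictly less than the density bound 6075/8 since 4 ∤ 45 (the parts of T(45, 4) cannot all be equal).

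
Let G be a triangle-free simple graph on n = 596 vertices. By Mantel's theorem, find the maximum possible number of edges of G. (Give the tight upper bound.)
ex(596, K_3) = ⌊596^2/4⌋ = 88804

Mantel (1907): a triangle-free graph on n vertices has at most ⌊n^2/4⌋ edges, with equality for the complete bipartite graph K_{⌊n/2⌋, ⌈n/2⌉}. For n = 596: ⌊596^2/4⌋ = ⌊355216/4⌋ = 88804. The extremal graph is K_{298, 298}, which has 298·298 = 88804 edges.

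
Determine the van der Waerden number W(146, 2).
W(146, 2) = 146 + 1 = 147

A 2-term AP is any pair of integers, so a monochromatic 2-AP exists iff some colour is used at least twice. With 146 colours, the colouring i ↦ i on {1, ..., 146} uses each colour once, avoiding any monochromatic pair, so W(146, 2) > 146. For {1, ..., 147}, pigeonhole forces two integers of the same colour, which form a monochromatic 2-AP. Hence W(146, 2) = 147.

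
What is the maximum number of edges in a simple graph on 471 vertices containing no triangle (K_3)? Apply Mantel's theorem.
ex(471, K_3) = ⌊471^2/4⌋ = 55460

Mantel (1907): a triangle-free graph on n vertices has at most ⌊n^2/4⌋ edges, with equality for the complete bipartite graph K_{⌊n/2⌋, ⌈n/2⌉}. For n = 471: ⌊471^2/4⌋ = ⌊221841/4⌋ = 55460. The extremal graph is K_{235, 236}, which has 235·236 = 55460 edges.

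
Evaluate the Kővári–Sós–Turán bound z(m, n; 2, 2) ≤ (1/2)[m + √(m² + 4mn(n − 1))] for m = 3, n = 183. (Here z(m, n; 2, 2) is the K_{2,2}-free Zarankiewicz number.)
z(3, 183; 2, 2) ≤ (1/2)[3 + √(3² + 4·3·183·182)] = (1/2)[3 + √399681] = 317.6016

Kővári–Sós–Turán: let r_1, ..., r_3 be the row sums and z = Σ r_i the total number of 1s. Each pair of columns can share at most one row with both entries 1 (else a 2×2 all-ones block appears), so Σ_i C(r_i, 2) ≤ C(183, 2) = 16653. By convexity Σ_i C(r_i, 2) ≥ 3·C(z/3, 2) = z(z − 3)/(2·3), giving z² − 3z − 3·183·182 ≤ 0 and hence z ≤ (1/2)[3 + √(9 + 4·99918)] = (1/2)[3 + √399681] ≈ (1/2)(3 + 632.2033) = 317.6016.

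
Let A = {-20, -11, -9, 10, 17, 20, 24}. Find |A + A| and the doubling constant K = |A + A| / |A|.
K = |A + A| / |A| = 27/7

Enumerate A + A = {a + b : a, b ∈ A}. With |A| = 7, there are |A|^2 = 49 ordered sum pairs; collecting distinct values, A + A = {-40, -31, -29, -22, -20, -18, -10, -3, -1, 0, 1, 4, 6, 8, 9, 11, 13, 15, 20, 27, 30, 34, 37, 40, 41, 44, 48}, so |A + A| = 27. Thus K = 27/7. For comparison, the minimum possible |A + A| over all 7-element sets is 2·7 − 1 = 13 (so min K = 13/7), attained only by arithmetic progressions.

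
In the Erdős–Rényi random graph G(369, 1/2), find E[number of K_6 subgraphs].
E[# K_6] = C(369, 6) · (1/2)^C(6, 2) = 3365759545512 / 2^15 = 420719943189/4096 ≈ 102714829.880127

For each 6-subset S of vertices (there are C(369, 6) = 3365759545512 such S), let X_S = 1 if S induces a K_6 (all C(6, 2) = 15 edges present). Then P(X_S = 1) = (1/2)^15 = 1/32768. By linearity of expectation, E[# K_6] = C(369, 6) · (1/2)^15 = 3365759545512 / 32768 = 420719943189/4096 ≈ 102714829.880127.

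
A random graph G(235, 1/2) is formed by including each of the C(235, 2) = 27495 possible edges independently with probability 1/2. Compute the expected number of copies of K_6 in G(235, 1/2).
E[# K_6] = C(235, 6) · (1/2)^C(6, 2) = 219348639510 / 2^15 = 109674319755/16384 ≈ 6693989.242859

For each 6-subset S of vertices (there are C(235, 6) = 219348639510 such S), let X_S = 1 if S induces a K_6 (all C(6, 2) = 15 edges present). Then P(X_S = 1) = (1/2)^15 = 1/32768. By linearity of expectation, E[# K_6] = C(235, 6) · (1/2)^15 = 219348639510 / 32768 = 109674319755/16384 ≈ 6693989.242859.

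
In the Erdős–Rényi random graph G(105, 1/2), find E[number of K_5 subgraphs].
E[# K_5] = C(105, 5) · (1/2)^C(5, 2) = 96560646 / 2^10 = 48280323/512 ≈ 94297.505859

For each 5-subset S of vertices (there are C(105, 5) = 96560646 such S), let X_S = 1 if S induces a K_5 (all C(5, 2) = 10 edges present). Then P(X_S = 1) = (1/2)^10 = 1/1024. By linearity of expectation, E[# K_5] = C(105, 5) · (1/2)^10 = 96560646 / 1024 = 48280323/512 ≈ 94297.505859.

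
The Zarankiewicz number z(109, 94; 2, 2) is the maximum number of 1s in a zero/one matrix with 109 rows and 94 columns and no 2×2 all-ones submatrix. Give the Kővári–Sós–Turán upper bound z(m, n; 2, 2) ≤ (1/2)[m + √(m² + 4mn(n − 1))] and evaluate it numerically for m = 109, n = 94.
z(109, 94; 2, 2) ≤ (1/2)[109 + √(109² + 4·109·94·93)] = (1/2)[109 + √3823393] = 1032.1749

Kővári–Sós–Turán: let r_1, ..., r_109 be the row sums and z = Σ r_i the total number of 1s. Each pair of columns can share at most one row with both entries 1 (else a 2×2 all-ones block appears), so Σ_i C(r_i, 2) ≤ C(94, 2) = 4371. By convexity Σ_i C(r_i, 2) ≥ 109·C(z/109, 2) = z(z − 109)/(2·109), giving z² − 109z − 109·94·93 ≤ 0 and hence z ≤ (1/2)[109 + √(11881 + 4·952878)] = (1/2)[109 + √3823393] ≈ (1/2)(109 + 1955.3498) = 1032.1749.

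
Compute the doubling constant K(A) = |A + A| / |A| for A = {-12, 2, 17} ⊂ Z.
K = |A + A| / |A| = 6/3 = 2

Enumerate A + A = {a + b : a, b ∈ A}. With |A| = 3, there are |A|^2 = 9 ordered sum pairs; collecting distinct values, A + A = {-24, -10, 4, 5, 19, 34}, so |A + A| = 6. Thus K = 6/3 = 2. For comparison, the minimum possible |A + A| over all 3-element sets is 2·3 − 1 = 5 (so min K = 5/3), attained only by arithmetic progressions.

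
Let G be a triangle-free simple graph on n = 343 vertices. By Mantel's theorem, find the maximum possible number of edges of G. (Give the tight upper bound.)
ex(343, K_3) = ⌊343^2/4⌋ = 29412

Mantel (1907): a triangle-free graph on n vertices has at most ⌊n^2/4⌋ edges, with equality for the complete bipartite graph K_{⌊n/2⌋, ⌈n/2⌉}. For n = 343: ⌊343^2/4⌋ = ⌊117649/4⌋ = 29412. The extremal graph is K_{171, 172}, which has 171·172 = 29412 edges.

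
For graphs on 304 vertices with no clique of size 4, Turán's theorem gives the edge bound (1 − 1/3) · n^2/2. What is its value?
Turán density bound = (2/3) · 304^2/2 = 92416/3 ≈ 30805.3333

Turán's theorem: ex(n, K_{r+1}) is achieved by the complete r-partite Turán graph T(n, r) with parts as balanced as possible, and is at most (1 − 1/r) · n^2/2. For r = 3, n = 304: the density bound is (2/3) · 92416/2 = 92416/3 ≈ 30805.3333. The integer-valued extremum is e(T(304, 3)) = 30805, which is strictly less than the density bound 92416/3 since 3 ∤ 304 (the parts of T(304, 3) cannot all be equal).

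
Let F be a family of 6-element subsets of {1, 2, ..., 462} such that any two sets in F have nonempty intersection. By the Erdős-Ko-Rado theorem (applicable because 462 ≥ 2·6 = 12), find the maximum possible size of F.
max |F| = C(461, 5) = 169774271127

The Erdős-Ko-Rado theorem states: for n ≥ 2k, an intersecting family of k-subsets of an n-element set has size at most C(n − 1, k − 1), with equality for 'star' families {A ⊆ [n] : |A| = k, i ∈ A} (fix an element i). For n = 462, k = 6: C(461, 5) = 169774271127.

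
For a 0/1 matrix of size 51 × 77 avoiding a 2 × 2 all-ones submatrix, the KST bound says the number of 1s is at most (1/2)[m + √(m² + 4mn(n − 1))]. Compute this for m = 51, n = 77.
z(51, 77; 2, 2) ≤ (1/2)[51 + √(51² + 4·51·77·76)] = (1/2)[51 + √1196409] = 572.4024

Kővári–Sós–Turán: let r_1, ..., r_51 be the row sums and z = Σ r_i the total number of 1s. Each pair of columns can share at most one row with both entries 1 (else a 2×2 all-ones block appears), so Σ_i C(r_i, 2) ≤ C(77, 2) = 2926. By convexity Σ_i C(r_i, 2) ≥ 51·C(z/51, 2) = z(z − 51)/(2·51), giving z² − 51z − 51·77·76 ≤ 0 and hence z ≤ (1/2)[51 + √(2601 + 4·298452)] = (1/2)[51 + √1196409] ≈ (1/2)(51 + 1093.8048) = 572.4024.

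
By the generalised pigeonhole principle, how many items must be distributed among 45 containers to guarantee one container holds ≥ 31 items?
n = (31 − 1)·45 + 1 = 1351

By the generalised pigeonhole principle, to guarantee some box contains ≥ r objects we need more than (r − 1) · k objects total. Threshold: n = (r − 1) · k + 1. With r = 31 and k = 45: n = 30 · 45 + 1 = 1350 + 1 = 1351. For n = 1350 = 30 · 45, we can put exactly 30 objects in every box, avoiding 31 in any single one — so 1351 is tight.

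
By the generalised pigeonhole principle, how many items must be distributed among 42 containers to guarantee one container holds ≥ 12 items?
n = (12 − 1)·42 + 1 = 463

By the generalised pigeonhole principle, to guarantee some box contains ≥ r objects we need more than (r − 1) · k objects total. Threshold: n = (r − 1) · k + 1. With r = 12 and k = 42: n = 11 · 42 + 1 = 462 + 1 = 463. For n = 462 = 11 · 42, we can put exactly 11 objects in every box, avoiding 12 in any single one — so 463 is tight.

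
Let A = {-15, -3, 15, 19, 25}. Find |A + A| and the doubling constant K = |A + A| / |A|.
K = |A + A| / |A| = 15/5 = 3

Enumerate A + A = {a + b : a, b ∈ A}. With |A| = 5, there are |A|^2 = 25 ordered sum pairs; collecting distinct values, A + A = {-30, -18, -6, 0, 4, 10, 12, 16, 22, 30, 34, 38, 40, 44, 50}, so |A + A| = 15. Thus K = 15/5 = 3. For comparison, the minimum possible |A + A| over all 5-element sets is 2·5 − 1 = 9 (so min K = 9/5), attained only by arithmetic progressions.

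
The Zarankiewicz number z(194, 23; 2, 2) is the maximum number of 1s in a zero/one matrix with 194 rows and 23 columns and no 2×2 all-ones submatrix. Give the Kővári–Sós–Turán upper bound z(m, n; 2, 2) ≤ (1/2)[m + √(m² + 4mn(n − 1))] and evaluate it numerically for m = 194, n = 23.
z(194, 23; 2, 2) ≤ (1/2)[194 + √(194² + 4·194·23·22)] = (1/2)[194 + √430292] = 424.9832

Kővári–Sós–Turán: let r_1, ..., r_194 be the row sums and z = Σ r_i the total number of 1s. Each pair of columns can share at most one row with both entries 1 (else a 2×2 all-ones block appears), so Σ_i C(r_i, 2) ≤ C(23, 2) = 253. By convexity Σ_i C(r_i, 2) ≥ 194·C(z/194, 2) = z(z − 194)/(2·194), giving z² − 194z − 194·23·22 ≤ 0 and hence z ≤ (1/2)[194 + √(37636 + 4·98164)] = (1/2)[194 + √430292] ≈ (1/2)(194 + 655.9665) = 424.9832.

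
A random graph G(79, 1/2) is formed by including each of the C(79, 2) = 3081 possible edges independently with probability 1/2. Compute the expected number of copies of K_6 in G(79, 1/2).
E[# K_6] = C(79, 6) · (1/2)^C(6, 2) = 277962685 / 2^15 ≈ 8482.747955

For each 6-subset S of vertices (there are C(79, 6) = 277962685 such S), let X_S = 1 if S induces a K_6 (all C(6, 2) = 15 edges present). Then P(X_S = 1) = (1/2)^15 = 1/32768. By linearity of expectation, E[# K_6] = C(79, 6) · (1/2)^15 = 277962685 / 32768 ≈ 8482.747955.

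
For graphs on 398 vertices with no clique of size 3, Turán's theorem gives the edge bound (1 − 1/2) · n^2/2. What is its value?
Turán density bound = (1/2) · 398^2/2 = 39601

Turán's theorem: ex(n, K_{r+1}) is achieved by the complete r-partite Turán graph T(n, r) with parts as balanced as possible, and is at most (1 − 1/r) · n^2/2. For r = 2, n = 398: the density bound is (1/2) · 158404/2 = 39601. Since 2 ∣ 398, the Turán graph T(398, 2) has parts of equal size 199, and its edge count e(T(398, 2)) = 39601 attains the density bound exactly.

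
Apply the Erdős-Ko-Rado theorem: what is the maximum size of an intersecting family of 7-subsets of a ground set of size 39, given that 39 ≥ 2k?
max |F| = C(38, 6) = 2760681

Erdős-Ko-Rado (1961): when n ≥ 2k, max |F| = C(n−1, k−1). The bound is attained by the star {A : i ∈ A} for any fixed i ∈ [n]. Here C(39−1, 7−1) = C(38, 6) = 2760681.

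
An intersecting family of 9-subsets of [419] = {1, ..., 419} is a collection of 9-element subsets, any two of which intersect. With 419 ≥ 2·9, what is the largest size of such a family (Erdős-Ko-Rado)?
max |F| = C(418, 8) = 21608403021078588

Erdős-Ko-Rado (1961): when n ≥ 2k, max |F| = C(n−1, k−1). The bound is attained by the star {A : i ∈ A} for any fixed i ∈ [n]. Here C(419−1, 9−1) = C(418, 8) = 21608403021078588.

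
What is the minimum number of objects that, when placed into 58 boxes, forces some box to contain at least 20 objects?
n = (20 − 1)·58 + 1 = 1103

By the generalised pigeonhole principle, to guarantee some box contains ≥ r objects we need more than (r − 1) · k objects total. Threshold: n = (r − 1) · k + 1. With r = 20 and k = 58: n = 19 · 58 + 1 = 1102 + 1 = 1103. For n = 1102 = 19 · 58, we can put exactly 19 objects in every box, avoiding 20 in any single one — so 1103 is tight.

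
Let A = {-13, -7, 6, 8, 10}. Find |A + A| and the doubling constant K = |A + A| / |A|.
K = |A + A| / |A| = 14/5

Enumerate A + A = {a + b : a, b ∈ A}. With |A| = 5, there are |A|^2 = 25 ordered sum pairs; collecting distinct values, A + A = {-26, -20, -14, -7, -5, -3, -1, 1, 3, 12, 14, 16, 18, 20}, so |A + A| = 14. Thus K = 14/5. For comparison, the minimum possible |A + A| over all 5-element sets is 2·5 − 1 = 9 (so min K = 9/5), attained only by arithmetic progressions.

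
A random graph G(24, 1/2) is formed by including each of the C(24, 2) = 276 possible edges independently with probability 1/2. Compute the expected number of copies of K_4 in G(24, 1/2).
E[# K_4] = C(24, 4) · (1/2)^C(4, 2) = 10626 / 2^6 = 5313/32 = 166.03125

For each 4-subset S of vertices (there are C(24, 4) = 10626 such S), let X_S = 1 if S induces a K_4 (all C(4, 2) = 6 edges present). Then P(X_S = 1) = (1/2)^6 = 1/64. By linearity of expectation, E[# K_4] = C(24, 4) · (1/2)^6 = 10626 / 64 = 5313/32 = 166.03125.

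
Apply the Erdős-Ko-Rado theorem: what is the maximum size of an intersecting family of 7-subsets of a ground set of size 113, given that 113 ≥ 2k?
max |F| = C(112, 6) = 2392407864

The Erdős-Ko-Rado theorem states: for n ≥ 2k, an intersecting family of k-subsets of an n-element set has size at most C(n − 1, k − 1), with equality for 'star' families {A ⊆ [n] : |A| = k, i ∈ A} (fix an element i). For n = 113, k = 7: C(112, 6) = 2392407864.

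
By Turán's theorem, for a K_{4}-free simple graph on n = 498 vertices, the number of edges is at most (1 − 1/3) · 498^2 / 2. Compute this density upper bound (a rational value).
Turán density bound = (2/3) · 498^2/2 = 82668

Turán's theorem: ex(n, K_{r+1}) is achieved by the complete r-partite Turán graph T(n, r) with parts as balanced as possible, and is at most (1 − 1/r) · n^2/2. For r = 3, n = 498: the density bound is (2/3) · 248004/2 = 82668. Since 3 ∣ 498, the Turán graph T(498, 3) has parts of equal size 166, and its edge count e(T(498, 3)) = 82668 attains the density bound exactly.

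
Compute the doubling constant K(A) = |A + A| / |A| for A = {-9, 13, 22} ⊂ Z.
K = |A + A| / |A| = 6/3 = 2

Enumerate A + A = {a + b : a, b ∈ A}. With |A| = 3, there are |A|^2 = 9 ordered sum pairs; collecting distinct values, A + A = {-18, 4, 13, 26, 35, 44}, so |A + A| = 6. Thus K = 6/3 = 2. For comparison, the minimum possible |A + A| over all 3-element sets is 2·3 − 1 = 5 (so min K = 5/3), attained only by arithmetic progressions.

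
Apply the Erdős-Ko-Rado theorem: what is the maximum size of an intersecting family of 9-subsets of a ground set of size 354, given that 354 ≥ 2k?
max |F| = C(353, 8) = 5520548767811220

The Erdős-Ko-Rado theorem states: for n ≥ 2k, an intersecting family of k-subsets of an n-element set has size at most C(n − 1, k − 1), with equality for 'star' families {A ⊆ [n] : |A| = k, i ∈ A} (fix an element i). For n = 354, k = 9: C(353, 8) = 5520548767811220.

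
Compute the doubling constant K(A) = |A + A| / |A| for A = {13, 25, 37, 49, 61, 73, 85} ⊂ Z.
K = |A + A| / |A| = 13/7

Enumerate A + A = {a + b : a, b ∈ A}. With |A| = 7, there are |A|^2 = 49 ordered sum pairs; collecting distinct values, A + A = {26, 38, 50, 62, 74, 86, 98, 110, 122, 134, 146, 158, 170}, so |A + A| = 13. Thus K = 13/7. Here |A + A| = 2|A| − 1 = 13, the minimum possible — so K = 13/7 is minimal, which holds iff A is an arithmetic progression.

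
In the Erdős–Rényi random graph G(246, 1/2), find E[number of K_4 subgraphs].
E[# K_4] = C(246, 4) · (1/2)^C(4, 2) = 148897035 / 2^6 = 2326516.171875

For each 4-subset S of vertices (there are C(246, 4) = 148897035 such S), let X_S = 1 if S induces a K_4 (all C(4, 2) = 6 edges present). Then P(X_S = 1) = (1/2)^6 = 1/64. By linearity of expectation, E[# K_4] = C(246, 4) · (1/2)^6 = 148897035 / 64 = 2326516.171875.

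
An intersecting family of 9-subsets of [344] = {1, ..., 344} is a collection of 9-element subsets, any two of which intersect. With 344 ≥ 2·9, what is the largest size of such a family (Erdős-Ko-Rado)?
max |F| = C(343, 8) = 4376415781435698

Erdős-Ko-Rado (1961): when n ≥ 2k, max |F| = C(n−1, k−1). The bound is attained by the star {A : i ∈ A} for any fixed i ∈ [n]. Here C(344−1, 9−1) = C(343, 8) = 4376415781435698.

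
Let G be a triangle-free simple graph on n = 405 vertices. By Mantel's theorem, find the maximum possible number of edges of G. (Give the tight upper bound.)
ex(405, K_3) = ⌊405^2/4⌋ = 41006

Mantel (1907): a triangle-free graph on n vertices has at most ⌊n^2/4⌋ edges, with equality for the complete bipartite graph K_{⌊n/2⌋, ⌈n/2⌉}. For n = 405: ⌊405^2/4⌋ = ⌊164025/4⌋ = 41006. The extremal graph is K_{202, 203}, which has 202·203 = 41006 edges.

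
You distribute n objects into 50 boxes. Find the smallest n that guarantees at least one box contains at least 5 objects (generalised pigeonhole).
n = (5 − 1)·50 + 1 = 201

By the generalised pigeonhole principle, to guarantee some box contains ≥ r objects we need more than (r − 1) · k objects total. Threshold: n = (r − 1) · k + 1. With r = 5 and k = 50: n = 4 · 50 + 1 = 200 + 1 = 201. For n = 200 = 4 · 50, we can put exactly 4 objects in every box, avoiding 5 in any single one — so 201 is tight.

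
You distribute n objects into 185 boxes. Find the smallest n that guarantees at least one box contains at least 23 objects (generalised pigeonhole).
n = (23 − 1)·185 + 1 = 4071

By the generalised pigeonhole principle, to guarantee some box contains ≥ r objects we need more than (r − 1) · k objects total. Threshold: n = (r − 1) · k + 1. With r = 23 and k = 185: n = 22 · 185 + 1 = 4070 + 1 = 4071. For n = 4070 = 22 · 185, we can put exactly 22 objects in every box, avoiding 23 in any single one — so 4071 is tight.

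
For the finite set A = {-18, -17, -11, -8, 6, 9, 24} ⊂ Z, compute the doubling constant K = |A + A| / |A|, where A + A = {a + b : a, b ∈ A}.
K = |A + A| / |A| = 27/7

Enumerate A + A = {a + b : a, b ∈ A}. With |A| = 7, there are |A|^2 = 49 ordered sum pairs; collecting distinct values, A + A = {-36, -35, -34, -29, -28, -26, -25, -22, -19, -16, -12, -11, -9, -8, -5, -2, 1, 6, 7, 12, 13, 15, 16, 18, 30, 33, 48}, so |A + A| = 27. Thus K = 27/7. For comparison, the minimum possible |A + A| over all 7-element sets is 2·7 − 1 = 13 (so min K = 13/7), attained only by arithmetic progressions.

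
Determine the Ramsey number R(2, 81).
R(2, 81) = 81

R(2, k) = k for all k ≥ 2: in a 2-colouring of K_k, either some edge is red (a red K_2) or all edges are blue (a blue K_k). And K_{80} coloured all-blue has no blue K_81, so R(2, 81) > 80. Hence R(2, 81) = 81.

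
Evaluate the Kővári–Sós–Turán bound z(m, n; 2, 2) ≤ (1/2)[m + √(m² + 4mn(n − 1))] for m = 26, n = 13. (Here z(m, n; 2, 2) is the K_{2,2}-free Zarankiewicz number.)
z(26, 13; 2, 2) ≤ (1/2)[26 + √(26² + 4·26·13·12)] = (1/2)[26 + √16900] = 78

Kővári–Sós–Turán: let r_1, ..., r_26 be the row sums and z = Σ r_i the total number of 1s. Each pair of columns can share at most one row with both entries 1 (else a 2×2 all-ones block appears), so Σ_i C(r_i, 2) ≤ C(13, 2) = 78. By convexity Σ_i C(r_i, 2) ≥ 26·C(z/26, 2) = z(z − 26)/(2·26), giving z² − 26z − 26·13·12 ≤ 0 and hence z ≤ (1/2)[26 + √(676 + 4·4056)] = (1/2)[26 + √16900] ≈ (1/2)(26 + 130) = 78.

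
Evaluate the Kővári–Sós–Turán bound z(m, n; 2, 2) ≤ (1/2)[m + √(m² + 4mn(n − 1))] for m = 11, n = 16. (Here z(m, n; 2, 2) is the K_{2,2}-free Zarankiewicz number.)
z(11, 16; 2, 2) ≤ (1/2)[11 + √(11² + 4·11·16·15)] = (1/2)[11 + √10681] = 57.1745

Kővári–Sós–Turán: let r_1, ..., r_11 be the row sums and z = Σ r_i the total number of 1s. Each pair of columns can share at most one row with both entries 1 (else a 2×2 all-ones block appears), so Σ_i C(r_i, 2) ≤ C(16, 2) = 120. By convexity Σ_i C(r_i, 2) ≥ 11·C(z/11, 2) = z(z − 11)/(2·11), giving z² − 11z − 11·16·15 ≤ 0 and hence z ≤ (1/2)[11 + √(121 + 4·2640)] = (1/2)[11 + √10681] ≈ (1/2)(11 + 103.3489) = 57.1745.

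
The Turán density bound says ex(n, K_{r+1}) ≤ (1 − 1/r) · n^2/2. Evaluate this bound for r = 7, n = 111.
Turán density bound = (6/7) · 111^2/2 = 36963/7 ≈ 5280.4286

Turán's theorem: ex(n, K_{r+1}) is achieved by the complete r-partite Turán graph T(n, r) with parts as balanced as possible, and is at most (1 − 1/r) · n^2/2. For r = 7, n = 111: the density bound is (6/7) · 12321/2 = 36963/7 ≈ 5280.4286. The integer-valued extremum is e(T(111, 7)) = 5280, which is strictly less than the density bound 36963/7 since 7 ∤ 111 (the parts of T(111, 7) cannot all be equal).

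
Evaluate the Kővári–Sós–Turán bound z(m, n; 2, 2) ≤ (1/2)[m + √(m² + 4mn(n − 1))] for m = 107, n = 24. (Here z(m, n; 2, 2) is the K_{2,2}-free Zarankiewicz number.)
z(107, 24; 2, 2) ≤ (1/2)[107 + √(107² + 4·107·24·23)] = (1/2)[107 + √247705] = 302.3499

Kővári–Sós–Turán: let r_1, ..., r_107 be the row sums and z = Σ r_i the total number of 1s. Each pair of columns can share at most one row with both entries 1 (else a 2×2 all-ones block appears), so Σ_i C(r_i, 2) ≤ C(24, 2) = 276. By convexity Σ_i C(r_i, 2) ≥ 107·C(z/107, 2) = z(z − 107)/(2·107), giving z² − 107z − 107·24·23 ≤ 0 and hence z ≤ (1/2)[107 + √(11449 + 4·59064)] = (1/2)[107 + √247705] ≈ (1/2)(107 + 497.6997) = 302.3499.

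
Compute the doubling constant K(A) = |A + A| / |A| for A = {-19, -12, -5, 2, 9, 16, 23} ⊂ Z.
K = |A + A| / |A| = 13/7

Enumerate A + A = {a + b : a, b ∈ A}. With |A| = 7, there are |A|^2 = 49 ordered sum pairs; collecting distinct values, A + A = {-38, -31, -24, -17, -10, -3, 4, 11, 18, 25, 32, 39, 46}, so |A + A| = 13. Thus K = 13/7. Here |A + A| = 2|A| − 1 = 13, the minimum possible — so K = 13/7 is minimal, which holds iff A is an arithmetic progression.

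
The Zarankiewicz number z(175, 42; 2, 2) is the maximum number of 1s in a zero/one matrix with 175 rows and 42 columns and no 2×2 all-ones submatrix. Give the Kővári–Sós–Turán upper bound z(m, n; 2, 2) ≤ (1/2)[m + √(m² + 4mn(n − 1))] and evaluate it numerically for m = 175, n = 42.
z(175, 42; 2, 2) ≤ (1/2)[175 + √(175² + 4·175·42·41)] = (1/2)[175 + √1236025] = 643.3833

Kővári–Sós–Turán: let r_1, ..., r_175 be the row sums and z = Σ r_i the total number of 1s. Each pair of columns can share at most one row with both entries 1 (else a 2×2 all-ones block appears), so Σ_i C(r_i, 2) ≤ C(42, 2) = 861. By convexity Σ_i C(r_i, 2) ≥ 175·C(z/175, 2) = z(z − 175)/(2·175), giving z² − 175z − 175·42·41 ≤ 0 and hence z ≤ (1/2)[175 + √(30625 + 4·301350)] = (1/2)[175 + √1236025] ≈ (1/2)(175 + 1111.7666) = 643.3833.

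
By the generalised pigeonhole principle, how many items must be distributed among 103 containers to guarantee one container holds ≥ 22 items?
n = (22 − 1)·103 + 1 = 2164

By the generalised pigeonhole principle, to guarantee some box contains ≥ r objects we need more than (r − 1) · k objects total. Threshold: n = (r − 1) · k + 1. With r = 22 and k = 103: n = 21 · 103 + 1 = 2163 + 1 = 2164. For n = 2163 = 21 · 103, we can put exactly 21 objects in every box, avoiding 22 in any single one — so 2164 is tight.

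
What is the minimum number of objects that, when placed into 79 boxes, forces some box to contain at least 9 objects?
n = (9 − 1)·79 + 1 = 633

By the generalised pigeonhole principle, to guarantee some box contains ≥ r objects we need more than (r − 1) · k objects total. Threshold: n = (r − 1) · k + 1. With r = 9 and k = 79: n = 8 · 79 + 1 = 632 + 1 = 633. For n = 632 = 8 · 79, we can put exactly 8 objects in every box, avoiding 9 in any single one — so 633 is tight.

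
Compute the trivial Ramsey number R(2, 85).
R(2, 85) = 85

R(2, k) = k for all k ≥ 2: in a 2-colouring of K_k, either some edge is red (a red K_2) or all edges are blue (a blue K_k). And K_{84} coloured all-blue has no blue K_85, so R(2, 85) > 84. Hence R(2, 85) = 85.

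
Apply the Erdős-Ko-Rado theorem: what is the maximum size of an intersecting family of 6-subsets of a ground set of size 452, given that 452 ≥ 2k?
max |F| = C(451, 5) = 152068649040

Erdős-Ko-Rado (1961): when n ≥ 2k, max |F| = C(n−1, k−1). The bound is attained by the star {A : i ∈ A} for any fixed i ∈ [n]. Here C(452−1, 6−1) = C(451, 5) = 152068649040.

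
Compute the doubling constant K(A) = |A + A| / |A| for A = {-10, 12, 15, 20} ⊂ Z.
K = |A + A| / |A| = 10/4 = 5/2

Enumerate A + A = {a + b : a, b ∈ A}. With |A| = 4, there are |A|^2 = 16 ordered sum pairs; collecting distinct values, A + A = {-20, 2, 5, 10, 24, 27, 30, 32, 35, 40}, so |A + A| = 10. Thus K = 10/4 = 5/2. For comparison, the minimum possible |A + A| over all 4-element sets is 2·4 − 1 = 7 (so min K = 7/4), attained only by arithmetic progressions.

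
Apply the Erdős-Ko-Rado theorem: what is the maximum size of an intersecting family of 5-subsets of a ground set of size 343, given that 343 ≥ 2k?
max |F| = C(342, 4) = 560077155

Erdős-Ko-Rado (1961): when n ≥ 2k, max |F| = C(n−1, k−1). The bound is attained by the star {A : i ∈ A} for any fixed i ∈ [n]. Here C(343−1, 5−1) = C(342, 4) = 560077155.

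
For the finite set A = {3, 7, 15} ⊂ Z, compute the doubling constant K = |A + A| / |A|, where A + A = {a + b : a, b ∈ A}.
K = |A + A| / |A| = 6/3 = 2

Enumerate A + A = {a + b : a, b ∈ A}. With |A| = 3, there are |A|^2 = 9 ordered sum pairs; collecting distinct values, A + A = {6, 10, 14, 18, 22, 30}, so |A + A| = 6. Thus K = 6/3 = 2. For comparison, the minimum possible |A + A| over all 3-element sets is 2·3 − 1 = 5 (so min K = 5/3), attained only by arithmetic progressions.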